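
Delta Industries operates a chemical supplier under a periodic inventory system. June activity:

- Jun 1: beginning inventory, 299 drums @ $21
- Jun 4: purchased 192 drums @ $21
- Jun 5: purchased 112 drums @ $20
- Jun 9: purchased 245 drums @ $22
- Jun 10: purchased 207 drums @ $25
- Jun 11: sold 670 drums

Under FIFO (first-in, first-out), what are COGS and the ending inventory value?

COGS = $14,025; ending inventory = $9,091

Jun 11, 670 sold [FIFO — oldest first]: 299 @ $21 + 192 @ $21 + 112 @ $20 + 67 @ $22 = $14,025
Ending inventory: 178 @ $22 + 207 @ $25 = $9,091
Check: goods available $23,116 = COGS $14,025 + ending $9,091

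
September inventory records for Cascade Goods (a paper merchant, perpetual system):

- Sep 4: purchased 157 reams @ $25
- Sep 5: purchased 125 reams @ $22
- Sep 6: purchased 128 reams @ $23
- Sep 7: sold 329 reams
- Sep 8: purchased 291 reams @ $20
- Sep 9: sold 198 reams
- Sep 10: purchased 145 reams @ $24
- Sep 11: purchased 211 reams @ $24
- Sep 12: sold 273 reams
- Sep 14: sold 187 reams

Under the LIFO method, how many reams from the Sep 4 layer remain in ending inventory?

Sep 7, 329 sold [LIFO — newest first]: 128 @ $23 + 125 @ $22 + 76 @ $25 = $7,594
Sep 9, 198 sold [LIFO — newest first]: 198 @ $20 = $3,960
Sep 12, 273 sold [LIFO — newest first]: 211 @ $24 + 62 @ $24 = $6,552
Sep 14, 187 sold [LIFO — newest first]: 83 @ $24 + 93 @ $20 + 11 @ $25 = $4,127
Total COGS = $7,594 + $3,960 + $6,552 + $4,127 = $22,233
Ending inventory: 70 @ $25 = $1,750

70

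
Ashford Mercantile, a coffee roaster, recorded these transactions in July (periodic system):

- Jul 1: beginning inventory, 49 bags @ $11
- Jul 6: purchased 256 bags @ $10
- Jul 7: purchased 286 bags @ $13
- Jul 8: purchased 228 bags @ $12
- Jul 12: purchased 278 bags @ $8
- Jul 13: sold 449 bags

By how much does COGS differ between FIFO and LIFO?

$695

FIFO COGS: 49 @ $11 + 256 @ $10 + 144 @ $13 = $4,971
LIFO COGS: 278 @ $8 + 171 @ $12 = $4,276
Difference = |$4,971 − $4,276| = $695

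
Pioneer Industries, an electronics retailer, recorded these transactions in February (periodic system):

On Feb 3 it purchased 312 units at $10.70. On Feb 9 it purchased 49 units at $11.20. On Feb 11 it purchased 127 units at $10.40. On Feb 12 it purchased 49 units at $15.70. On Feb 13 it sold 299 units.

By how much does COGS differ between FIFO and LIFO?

FIFO COGS: 299 @ $10.70 = $3,199.30
LIFO COGS: 49 @ $15.70 + 127 @ $10.40 + 49 @ $11.20 + 74 @ $10.70 = $3,430.70
Difference = |$3,199.30 − $3,430.70| = $231.40

$231.40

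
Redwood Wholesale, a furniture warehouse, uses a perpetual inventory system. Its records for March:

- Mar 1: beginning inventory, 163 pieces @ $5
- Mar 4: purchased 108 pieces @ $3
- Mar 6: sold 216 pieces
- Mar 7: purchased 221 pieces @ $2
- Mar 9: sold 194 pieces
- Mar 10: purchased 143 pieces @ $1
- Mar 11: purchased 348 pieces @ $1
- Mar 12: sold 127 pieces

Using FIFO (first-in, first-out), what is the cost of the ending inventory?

Ending inventory = $446

Mar 6, 216 sold [FIFO — oldest first]: 163 @ $5 + 53 @ $3 = $974
Mar 9, 194 sold [FIFO — oldest first]: 55 @ $3 + 139 @ $2 = $443
Mar 12, 127 sold [FIFO — oldest first]: 82 @ $2 + 45 @ $1 = $209
Total COGS = $974 + $443 + $209 = $1,626
Ending inventory: 98 @ $1 + 348 @ $1 = $446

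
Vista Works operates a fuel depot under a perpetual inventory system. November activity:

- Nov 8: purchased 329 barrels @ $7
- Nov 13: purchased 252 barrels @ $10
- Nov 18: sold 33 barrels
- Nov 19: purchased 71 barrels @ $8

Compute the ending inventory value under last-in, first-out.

Ending inventory = $5,061

Nov 18, 33 sold [LIFO — newest first]: 33 @ $10 = $330
Ending inventory: 329 @ $7 + 219 @ $10 + 71 @ $8 = $5,061
Check: goods available $5,391 = COGS $330 + ending $5,061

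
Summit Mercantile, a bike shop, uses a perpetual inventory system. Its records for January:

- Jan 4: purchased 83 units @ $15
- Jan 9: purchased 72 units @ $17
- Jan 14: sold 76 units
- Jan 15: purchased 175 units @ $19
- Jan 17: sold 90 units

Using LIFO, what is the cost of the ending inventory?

Jan 14, 76 sold [LIFO — newest first]: 72 @ $17 + 4 @ $15 = $1,284
Jan 17, 90 sold [LIFO — newest first]: 90 @ $19 = $1,710
Total COGS = $1,284 + $1,710 = $2,994
Ending inventory: 79 @ $15 + 85 @ $19 = $2,800
Check: goods available $5,794 = COGS $2,994 + ending $2,800

Ending inventory = $2,800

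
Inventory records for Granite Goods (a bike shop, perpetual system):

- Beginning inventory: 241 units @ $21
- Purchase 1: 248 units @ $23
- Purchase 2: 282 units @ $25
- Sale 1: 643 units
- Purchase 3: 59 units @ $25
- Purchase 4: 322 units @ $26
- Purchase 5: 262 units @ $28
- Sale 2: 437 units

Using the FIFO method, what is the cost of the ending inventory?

Sale 1 (643) [FIFO — oldest first]: 241 @ $21 + 248 @ $23 + 154 @ $25 = $14,615
Sale 2 (437) [FIFO — oldest first]: 128 @ $25 + 59 @ $25 + 250 @ $26 = $11,175
Total COGS = $14,615 + $11,175 = $25,790
Ending inventory: 72 @ $26 + 262 @ $28 = $9,208

Ending inventory = $9,208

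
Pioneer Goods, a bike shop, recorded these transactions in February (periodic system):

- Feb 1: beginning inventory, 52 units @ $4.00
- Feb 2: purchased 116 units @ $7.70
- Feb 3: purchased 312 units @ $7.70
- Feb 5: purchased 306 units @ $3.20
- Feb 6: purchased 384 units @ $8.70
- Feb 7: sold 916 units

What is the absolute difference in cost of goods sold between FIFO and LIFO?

FIFO COGS: 52 @ $4.00 + 116 @ $7.70 + 312 @ $7.70 + 306 @ $3.20 + 130 @ $8.70 = $5,613.80
LIFO COGS: 384 @ $8.70 + 306 @ $3.20 + 226 @ $7.70 = $6,060.20
Difference = |$5,613.80 − $6,060.20| = $446.40

$446.40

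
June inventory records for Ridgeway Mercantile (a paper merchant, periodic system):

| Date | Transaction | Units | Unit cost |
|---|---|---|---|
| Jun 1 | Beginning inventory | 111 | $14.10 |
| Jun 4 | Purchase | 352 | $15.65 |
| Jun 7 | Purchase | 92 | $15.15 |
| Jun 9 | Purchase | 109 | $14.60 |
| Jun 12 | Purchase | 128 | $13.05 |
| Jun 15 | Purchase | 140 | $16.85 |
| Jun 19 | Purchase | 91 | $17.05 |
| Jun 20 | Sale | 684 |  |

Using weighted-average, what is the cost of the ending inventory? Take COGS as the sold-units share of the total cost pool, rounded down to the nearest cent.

Jun 20, sell 684: 684/1023 × $15,640.05 → $10,457.27
Ending inventory (cost pool remaining) = $5,182.78

Ending inventory = $5,182.78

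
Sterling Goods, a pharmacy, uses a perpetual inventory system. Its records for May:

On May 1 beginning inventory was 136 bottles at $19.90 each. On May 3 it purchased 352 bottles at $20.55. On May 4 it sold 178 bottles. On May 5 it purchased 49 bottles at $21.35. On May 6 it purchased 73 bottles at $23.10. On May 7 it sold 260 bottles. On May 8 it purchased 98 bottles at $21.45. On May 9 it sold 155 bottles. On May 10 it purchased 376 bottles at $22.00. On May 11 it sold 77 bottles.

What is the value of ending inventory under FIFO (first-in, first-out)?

May 4, 178 sold [FIFO — oldest first]: 136 @ $19.90 + 42 @ $20.55 = $3,569.50
May 7, 260 sold [FIFO — oldest first]: 260 @ $20.55 = $5,343.00
May 9, 155 sold [FIFO — oldest first]: 50 @ $20.55 + 49 @ $21.35 + 56 @ $23.10 = $3,367.25
May 11, 77 sold [FIFO — oldest first]: 17 @ $23.10 + 60 @ $21.45 = $1,679.70
Total COGS = $3,569.50 + $5,343.00 + $3,367.25 + $1,679.70 = $13,959.45
Ending inventory: 38 @ $21.45 + 376 @ $22.00 = $9,087.10
Check: goods available $23,046.55 = COGS $13,959.45 + ending $9,087.10

Ending inventory = $9,087.10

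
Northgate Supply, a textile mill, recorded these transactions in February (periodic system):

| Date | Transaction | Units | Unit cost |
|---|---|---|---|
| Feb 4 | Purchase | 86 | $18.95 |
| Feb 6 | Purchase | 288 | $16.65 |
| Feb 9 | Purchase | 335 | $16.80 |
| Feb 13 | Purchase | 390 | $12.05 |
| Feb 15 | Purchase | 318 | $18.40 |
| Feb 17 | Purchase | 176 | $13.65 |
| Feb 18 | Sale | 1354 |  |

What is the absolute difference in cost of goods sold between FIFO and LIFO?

$615.55

FIFO COGS: 86 @ $18.95 + 288 @ $16.65 + 335 @ $16.80 + 390 @ $12.05 + 255 @ $18.40 = $21,444.40
LIFO COGS: 176 @ $13.65 + 318 @ $18.40 + 390 @ $12.05 + 335 @ $16.80 + 135 @ $16.65 = $20,828.85
Difference = |$21,444.40 − $20,828.85| = $615.55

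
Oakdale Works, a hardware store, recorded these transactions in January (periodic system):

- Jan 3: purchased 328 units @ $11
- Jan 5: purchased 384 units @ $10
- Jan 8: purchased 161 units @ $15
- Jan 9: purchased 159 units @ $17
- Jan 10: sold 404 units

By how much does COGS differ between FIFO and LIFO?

$1,590

FIFO COGS: 328 @ $11 + 76 @ $10 = $4,368
LIFO COGS: 159 @ $17 + 161 @ $15 + 84 @ $10 = $5,958
Difference = |$4,368 − $5,958| = $1,590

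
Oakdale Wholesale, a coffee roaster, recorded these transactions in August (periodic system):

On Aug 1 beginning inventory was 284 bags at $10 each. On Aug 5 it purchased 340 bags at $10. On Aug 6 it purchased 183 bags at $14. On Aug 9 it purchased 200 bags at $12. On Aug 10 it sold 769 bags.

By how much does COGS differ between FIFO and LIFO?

FIFO COGS: 284 @ $10 + 340 @ $10 + 145 @ $14 = $8,270
LIFO COGS: 200 @ $12 + 183 @ $14 + 340 @ $10 + 46 @ $10 = $8,822
Difference = |$8,270 − $8,822| = $552

$552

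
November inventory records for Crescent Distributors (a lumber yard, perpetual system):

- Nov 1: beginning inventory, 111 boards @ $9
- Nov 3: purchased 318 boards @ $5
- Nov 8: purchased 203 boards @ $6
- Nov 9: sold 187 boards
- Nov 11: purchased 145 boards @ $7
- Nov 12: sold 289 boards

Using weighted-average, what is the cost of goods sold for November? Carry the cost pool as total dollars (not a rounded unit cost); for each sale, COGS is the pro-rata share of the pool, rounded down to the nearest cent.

COGS = $2,936.63

After Nov 1: 111 on hand, pool $999.00 (≈ $9.0000 each)
After Nov 3: 429 on hand, pool $2,589.00 (≈ $6.0350 each)
After Nov 8: 632 on hand, pool $3,807.00 (≈ $6.0237 each)
Nov 9, sell 187: 187/632 × $3,807.00 → $1,126.43
After Nov 11: 590 on hand, pool $3,695.57 (≈ $6.2637 each)
Nov 12, sell 289: 289/590 × $3,695.57 → $1,810.20
Total COGS = $1,126.43 + $1,810.20 = $2,936.63
Ending inventory (cost pool remaining) = $1,885.37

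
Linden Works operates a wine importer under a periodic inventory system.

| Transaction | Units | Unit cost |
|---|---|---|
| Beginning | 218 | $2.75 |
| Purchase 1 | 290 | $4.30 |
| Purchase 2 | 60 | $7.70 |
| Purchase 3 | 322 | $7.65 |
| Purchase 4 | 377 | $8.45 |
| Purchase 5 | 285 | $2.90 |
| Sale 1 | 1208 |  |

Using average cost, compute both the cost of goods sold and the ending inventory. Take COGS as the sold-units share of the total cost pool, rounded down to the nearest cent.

COGS = $6,836.99; ending inventory = $1,946.96

Sale 1, sell 1208: 1208/1552 × $8,783.95 → $6,836.99
Ending inventory (cost pool remaining) = $1,946.96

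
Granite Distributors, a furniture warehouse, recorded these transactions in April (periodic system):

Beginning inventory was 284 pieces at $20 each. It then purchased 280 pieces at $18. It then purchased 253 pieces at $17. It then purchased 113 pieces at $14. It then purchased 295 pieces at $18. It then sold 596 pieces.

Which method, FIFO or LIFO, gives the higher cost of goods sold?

FIFO COGS: 284 @ $20 + 280 @ $18 + 32 @ $17 = $11,264
LIFO COGS: 295 @ $18 + 113 @ $14 + 188 @ $17 = $10,088

FIFO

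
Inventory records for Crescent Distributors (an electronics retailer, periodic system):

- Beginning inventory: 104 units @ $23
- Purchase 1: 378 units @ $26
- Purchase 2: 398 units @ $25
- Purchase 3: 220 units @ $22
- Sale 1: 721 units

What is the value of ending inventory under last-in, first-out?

Sale 1 (721) [LIFO — newest first]: 220 @ $22 + 398 @ $25 + 103 @ $26 = $17,468
Ending inventory: 104 @ $23 + 275 @ $26 = $9,542

Ending inventory = $9,542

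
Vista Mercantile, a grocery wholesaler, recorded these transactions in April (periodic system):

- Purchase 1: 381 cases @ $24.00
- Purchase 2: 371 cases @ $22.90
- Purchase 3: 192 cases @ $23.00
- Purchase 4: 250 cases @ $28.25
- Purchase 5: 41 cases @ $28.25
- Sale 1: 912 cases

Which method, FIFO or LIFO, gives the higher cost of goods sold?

FIFO COGS: 381 @ $24.00 + 371 @ $22.90 + 160 @ $23.00 = $21,319.90
LIFO COGS: 41 @ $28.25 + 250 @ $28.25 + 192 @ $23.00 + 371 @ $22.90 + 58 @ $24.00 = $22,524.65

LIFO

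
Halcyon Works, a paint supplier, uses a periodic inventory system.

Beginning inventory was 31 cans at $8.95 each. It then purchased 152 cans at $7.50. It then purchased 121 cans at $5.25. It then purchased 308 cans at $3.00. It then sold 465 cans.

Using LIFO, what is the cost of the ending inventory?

Sale 1 (465) [LIFO — newest first]: 308 @ $3.00 + 121 @ $5.25 + 36 @ $7.50 = $1,829.25
Ending inventory: 31 @ $8.95 + 116 @ $7.50 = $1,147.45
Check: goods available $2,976.70 = COGS $1,829.25 + ending $1,147.45

Ending inventory = $1,147.45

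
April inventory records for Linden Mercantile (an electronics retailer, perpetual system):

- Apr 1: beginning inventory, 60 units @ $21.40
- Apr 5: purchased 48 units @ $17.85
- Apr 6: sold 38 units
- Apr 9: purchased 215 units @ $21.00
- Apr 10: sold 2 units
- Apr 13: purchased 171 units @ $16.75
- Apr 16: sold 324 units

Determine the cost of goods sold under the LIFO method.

COGS = $6,797.55

Apr 6, 38 sold [LIFO — newest first]: 38 @ $17.85 = $678.30
Apr 10, 2 sold [LIFO — newest first]: 2 @ $21.00 = $42.00
Apr 16, 324 sold [LIFO — newest first]: 171 @ $16.75 + 153 @ $21.00 = $6,077.25
Total COGS = $678.30 + $42.00 + $6,077.25 = $6,797.55
Ending inventory: 60 @ $21.40 + 10 @ $17.85 + 60 @ $21.00 = $2,722.50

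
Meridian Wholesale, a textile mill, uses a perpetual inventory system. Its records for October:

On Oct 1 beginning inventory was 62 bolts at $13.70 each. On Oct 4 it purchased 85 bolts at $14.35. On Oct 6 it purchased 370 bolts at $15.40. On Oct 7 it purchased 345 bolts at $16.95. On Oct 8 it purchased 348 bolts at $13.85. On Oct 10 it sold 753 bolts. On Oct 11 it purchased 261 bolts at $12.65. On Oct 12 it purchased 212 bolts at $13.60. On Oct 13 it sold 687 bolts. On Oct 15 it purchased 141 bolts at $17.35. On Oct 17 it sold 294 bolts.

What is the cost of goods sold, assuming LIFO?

COGS = $25,814.70

Oct 10, 753 sold [LIFO — newest first]: 348 @ $13.85 + 345 @ $16.95 + 60 @ $15.40 = $11,591.55
Oct 13, 687 sold [LIFO — newest first]: 212 @ $13.60 + 261 @ $12.65 + 214 @ $15.40 = $9,480.45
Oct 17, 294 sold [LIFO — newest first]: 141 @ $17.35 + 96 @ $15.40 + 57 @ $14.35 = $4,742.70
Total COGS = $11,591.55 + $9,480.45 + $4,742.70 = $25,814.70
Ending inventory: 62 @ $13.70 + 28 @ $14.35 = $1,251.20
Check: goods available $27,065.90 = COGS $25,814.70 + ending $1,251.20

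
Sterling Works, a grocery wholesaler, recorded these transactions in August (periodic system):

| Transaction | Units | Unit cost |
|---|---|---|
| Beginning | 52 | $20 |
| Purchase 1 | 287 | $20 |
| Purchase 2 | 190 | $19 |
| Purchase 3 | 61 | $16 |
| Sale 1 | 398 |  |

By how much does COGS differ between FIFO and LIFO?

$375

FIFO COGS: 52 @ $20 + 287 @ $20 + 59 @ $19 = $7,901
LIFO COGS: 61 @ $16 + 190 @ $19 + 147 @ $20 = $7,526
Difference = |$7,901 − $7,526| = $375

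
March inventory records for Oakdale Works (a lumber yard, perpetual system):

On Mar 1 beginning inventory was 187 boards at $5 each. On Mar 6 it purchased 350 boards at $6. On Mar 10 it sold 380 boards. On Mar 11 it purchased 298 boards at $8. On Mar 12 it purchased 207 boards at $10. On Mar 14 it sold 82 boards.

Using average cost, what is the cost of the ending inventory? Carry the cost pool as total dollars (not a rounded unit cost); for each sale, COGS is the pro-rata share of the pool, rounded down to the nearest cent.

Ending inventory = $4,679.72

After Mar 1: 187 on hand, pool $935.00 (≈ $5.0000 each)
After Mar 6: 537 on hand, pool $3,035.00 (≈ $5.6518 each)
Mar 10, sell 380: 380/537 × $3,035.00 → $2,147.67
After Mar 11: 455 on hand, pool $3,271.33 (≈ $7.1897 each)
After Mar 12: 662 on hand, pool $5,341.33 (≈ $8.0685 each)
Mar 14, sell 82: 82/662 × $5,341.33 → $661.61
Total COGS = $2,147.67 + $661.61 = $2,809.28
Ending inventory (cost pool remaining) = $4,679.72
Check: goods available $7,489.00 = COGS $2,809.28 + ending $4,679.72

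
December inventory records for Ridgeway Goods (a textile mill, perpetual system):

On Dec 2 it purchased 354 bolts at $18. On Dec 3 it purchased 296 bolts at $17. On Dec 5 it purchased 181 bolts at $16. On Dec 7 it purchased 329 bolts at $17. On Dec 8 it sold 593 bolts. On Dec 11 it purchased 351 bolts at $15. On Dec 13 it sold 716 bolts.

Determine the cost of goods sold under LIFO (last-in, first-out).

COGS = $21,522

Dec 8, 593 sold [LIFO — newest first]: 329 @ $17 + 181 @ $16 + 83 @ $17 = $9,900
Dec 13, 716 sold [LIFO — newest first]: 351 @ $15 + 213 @ $17 + 152 @ $18 = $11,622
Total COGS = $9,900 + $11,622 = $21,522
Ending inventory: 202 @ $18 = $3,636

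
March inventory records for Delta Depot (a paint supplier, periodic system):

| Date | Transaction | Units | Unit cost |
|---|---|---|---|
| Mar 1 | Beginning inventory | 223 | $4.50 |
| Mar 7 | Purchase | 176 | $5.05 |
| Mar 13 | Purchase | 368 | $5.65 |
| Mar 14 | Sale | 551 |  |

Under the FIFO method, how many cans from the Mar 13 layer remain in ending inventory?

216

Mar 14, 551 sold [FIFO — oldest first]: 223 @ $4.50 + 176 @ $5.05 + 152 @ $5.65 = $2,751.10
Ending inventory: 216 @ $5.65 = $1,220.40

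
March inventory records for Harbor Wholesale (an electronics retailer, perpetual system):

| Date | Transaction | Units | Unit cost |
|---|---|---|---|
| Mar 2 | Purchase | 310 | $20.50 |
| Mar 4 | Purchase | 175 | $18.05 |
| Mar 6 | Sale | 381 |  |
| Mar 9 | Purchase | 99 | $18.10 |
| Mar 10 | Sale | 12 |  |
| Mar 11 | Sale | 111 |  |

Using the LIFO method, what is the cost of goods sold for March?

COGS = $9,665.65

Mar 6, 381 sold [LIFO — newest first]: 175 @ $18.05 + 206 @ $20.50 = $7,381.75
Mar 10, 12 sold [LIFO — newest first]: 12 @ $18.10 = $217.20
Mar 11, 111 sold [LIFO — newest first]: 87 @ $18.10 + 24 @ $20.50 = $2,066.70
Total COGS = $7,381.75 + $217.20 + $2,066.70 = $9,665.65
Ending inventory: 80 @ $20.50 = $1,640.00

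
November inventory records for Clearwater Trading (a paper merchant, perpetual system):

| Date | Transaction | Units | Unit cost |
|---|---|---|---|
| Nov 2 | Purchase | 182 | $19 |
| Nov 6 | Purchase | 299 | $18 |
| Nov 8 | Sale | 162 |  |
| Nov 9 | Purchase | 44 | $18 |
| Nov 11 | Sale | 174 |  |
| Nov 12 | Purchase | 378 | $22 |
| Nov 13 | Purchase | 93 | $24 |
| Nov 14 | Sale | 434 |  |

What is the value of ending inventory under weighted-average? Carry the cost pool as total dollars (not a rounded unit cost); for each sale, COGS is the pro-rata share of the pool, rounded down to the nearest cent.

After Nov 2: 182 on hand, pool $3,458.00 (≈ $19.0000 each)
After Nov 6: 481 on hand, pool $8,840.00 (≈ $18.3784 each)
Nov 8, sell 162: 162/481 × $8,840.00 → $2,977.29
After Nov 9: 363 on hand, pool $6,654.71 (≈ $18.3325 each)
Nov 11, sell 174: 174/363 × $6,654.71 → $3,189.86
After Nov 12: 567 on hand, pool $11,780.85 (≈ $20.7775 each)
After Nov 13: 660 on hand, pool $14,012.85 (≈ $21.2316 each)
Nov 14, sell 434: 434/660 × $14,012.85 → $9,214.51
Total COGS = $2,977.29 + $3,189.86 + $9,214.51 = $15,381.66
Ending inventory (cost pool remaining) = $4,798.34

Ending inventory = $4,798.34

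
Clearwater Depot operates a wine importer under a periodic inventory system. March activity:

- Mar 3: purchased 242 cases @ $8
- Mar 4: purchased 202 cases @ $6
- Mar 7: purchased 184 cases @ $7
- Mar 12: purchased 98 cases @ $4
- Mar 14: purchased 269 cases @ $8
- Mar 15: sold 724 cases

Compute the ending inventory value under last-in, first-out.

Ending inventory = $2,110

Mar 15, 724 sold [LIFO — newest first]: 269 @ $8 + 98 @ $4 + 184 @ $7 + 173 @ $6 = $4,870
Ending inventory: 242 @ $8 + 29 @ $6 = $2,110
Check: goods available $6,980 = COGS $4,870 + ending $2,110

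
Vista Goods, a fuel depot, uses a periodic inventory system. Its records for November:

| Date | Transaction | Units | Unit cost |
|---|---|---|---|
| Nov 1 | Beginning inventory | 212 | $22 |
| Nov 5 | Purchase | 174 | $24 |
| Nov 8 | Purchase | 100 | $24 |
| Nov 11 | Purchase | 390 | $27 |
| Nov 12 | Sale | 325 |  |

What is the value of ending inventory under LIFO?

Ending inventory = $12,995

Nov 12, 325 sold [LIFO — newest first]: 325 @ $27 = $8,775
Ending inventory: 212 @ $22 + 174 @ $24 + 100 @ $24 + 65 @ $27 = $12,995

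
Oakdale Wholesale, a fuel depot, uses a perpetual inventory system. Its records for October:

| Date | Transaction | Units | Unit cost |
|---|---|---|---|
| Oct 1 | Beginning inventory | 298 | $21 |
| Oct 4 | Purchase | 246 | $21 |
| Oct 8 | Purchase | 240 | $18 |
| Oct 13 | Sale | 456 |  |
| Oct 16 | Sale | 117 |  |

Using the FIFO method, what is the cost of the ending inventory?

Oct 13, 456 sold [FIFO — oldest first]: 298 @ $21 + 158 @ $21 = $9,576
Oct 16, 117 sold [FIFO — oldest first]: 88 @ $21 + 29 @ $18 = $2,370
Total COGS = $9,576 + $2,370 = $11,946
Ending inventory: 211 @ $18 = $3,798

Ending inventory = $3,798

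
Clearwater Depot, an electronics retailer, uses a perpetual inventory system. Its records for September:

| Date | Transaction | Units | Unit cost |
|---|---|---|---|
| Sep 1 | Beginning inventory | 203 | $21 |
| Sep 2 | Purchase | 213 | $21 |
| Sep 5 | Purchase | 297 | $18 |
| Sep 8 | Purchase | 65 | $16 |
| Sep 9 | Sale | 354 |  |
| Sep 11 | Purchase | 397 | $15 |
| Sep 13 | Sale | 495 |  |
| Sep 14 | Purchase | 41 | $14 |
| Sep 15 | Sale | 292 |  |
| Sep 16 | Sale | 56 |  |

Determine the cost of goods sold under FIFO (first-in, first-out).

COGS = $21,385

Sep 9, 354 sold [FIFO — oldest first]: 203 @ $21 + 151 @ $21 = $7,434
Sep 13, 495 sold [FIFO — oldest first]: 62 @ $21 + 297 @ $18 + 65 @ $16 + 71 @ $15 = $8,753
Sep 15, 292 sold [FIFO — oldest first]: 292 @ $15 = $4,380
Sep 16, 56 sold [FIFO — oldest first]: 34 @ $15 + 22 @ $14 = $818
Total COGS = $7,434 + $8,753 + $4,380 + $818 = $21,385
Ending inventory: 19 @ $14 = $266
Check: goods available $21,651 = COGS $21,385 + ending $266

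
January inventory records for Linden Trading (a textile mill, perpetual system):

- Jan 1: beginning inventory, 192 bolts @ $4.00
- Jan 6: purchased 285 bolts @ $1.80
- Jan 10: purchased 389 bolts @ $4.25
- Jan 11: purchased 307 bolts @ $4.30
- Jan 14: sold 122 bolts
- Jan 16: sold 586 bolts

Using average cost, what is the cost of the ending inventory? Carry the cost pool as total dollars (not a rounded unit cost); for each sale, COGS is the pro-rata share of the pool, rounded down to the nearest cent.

After Jan 1: 192 on hand, pool $768.00 (≈ $4.0000 each)
After Jan 6: 477 on hand, pool $1,281.00 (≈ $2.6855 each)
After Jan 10: 866 on hand, pool $2,934.25 (≈ $3.3883 each)
After Jan 11: 1173 on hand, pool $4,254.35 (≈ $3.6269 each)
Jan 14, sell 122: 122/1173 × $4,254.35 → $442.48
Jan 16, sell 586: 586/1051 × $3,811.87 → $2,125.36
Total COGS = $442.48 + $2,125.36 = $2,567.84
Ending inventory (cost pool remaining) = $1,686.51

Ending inventory = $1,686.51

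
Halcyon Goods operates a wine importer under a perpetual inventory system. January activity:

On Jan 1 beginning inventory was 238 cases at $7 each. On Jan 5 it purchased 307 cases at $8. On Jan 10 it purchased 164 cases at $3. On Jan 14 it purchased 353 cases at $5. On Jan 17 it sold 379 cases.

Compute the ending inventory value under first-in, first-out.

Jan 17, 379 sold [FIFO — oldest first]: 238 @ $7 + 141 @ $8 = $2,794
Ending inventory: 166 @ $8 + 164 @ $3 + 353 @ $5 = $3,585

Ending inventory = $3,585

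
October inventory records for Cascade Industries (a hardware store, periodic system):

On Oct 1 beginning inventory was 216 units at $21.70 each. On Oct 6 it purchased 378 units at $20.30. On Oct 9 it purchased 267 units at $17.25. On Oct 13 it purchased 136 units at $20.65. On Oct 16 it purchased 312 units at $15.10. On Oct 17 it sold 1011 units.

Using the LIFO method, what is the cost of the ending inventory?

Oct 17, 1011 sold [LIFO — newest first]: 312 @ $15.10 + 136 @ $20.65 + 267 @ $17.25 + 296 @ $20.30 = $18,134.15
Ending inventory: 216 @ $21.70 + 82 @ $20.30 = $6,351.80

Ending inventory = $6,351.80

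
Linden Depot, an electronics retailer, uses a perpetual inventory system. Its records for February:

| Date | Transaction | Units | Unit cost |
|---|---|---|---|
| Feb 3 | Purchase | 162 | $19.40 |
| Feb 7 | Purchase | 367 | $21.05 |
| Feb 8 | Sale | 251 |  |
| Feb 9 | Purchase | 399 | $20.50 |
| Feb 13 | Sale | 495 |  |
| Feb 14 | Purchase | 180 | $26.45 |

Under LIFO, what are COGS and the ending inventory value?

Feb 8, 251 sold [LIFO — newest first]: 251 @ $21.05 = $5,283.55
Feb 13, 495 sold [LIFO — newest first]: 399 @ $20.50 + 96 @ $21.05 = $10,200.30
Total COGS = $5,283.55 + $10,200.30 = $15,483.85
Ending inventory: 162 @ $19.40 + 20 @ $21.05 + 180 @ $26.45 = $8,324.80

COGS = $15,483.85; ending inventory = $8,324.80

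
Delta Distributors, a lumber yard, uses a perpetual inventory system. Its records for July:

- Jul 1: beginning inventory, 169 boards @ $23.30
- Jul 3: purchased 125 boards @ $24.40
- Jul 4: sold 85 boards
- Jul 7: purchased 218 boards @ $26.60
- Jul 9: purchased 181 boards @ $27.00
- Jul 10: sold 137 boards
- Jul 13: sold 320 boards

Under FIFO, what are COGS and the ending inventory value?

Jul 4, 85 sold [FIFO — oldest first]: 85 @ $23.30 = $1,980.50
Jul 10, 137 sold [FIFO — oldest first]: 84 @ $23.30 + 53 @ $24.40 = $3,250.40
Jul 13, 320 sold [FIFO — oldest first]: 72 @ $24.40 + 218 @ $26.60 + 30 @ $27.00 = $8,365.60
Total COGS = $1,980.50 + $3,250.40 + $8,365.60 = $13,596.50
Ending inventory: 151 @ $27.00 = $4,077.00
Check: goods available $17,673.50 = COGS $13,596.50 + ending $4,077.00

COGS = $13,596.50; ending inventory = $4,077.00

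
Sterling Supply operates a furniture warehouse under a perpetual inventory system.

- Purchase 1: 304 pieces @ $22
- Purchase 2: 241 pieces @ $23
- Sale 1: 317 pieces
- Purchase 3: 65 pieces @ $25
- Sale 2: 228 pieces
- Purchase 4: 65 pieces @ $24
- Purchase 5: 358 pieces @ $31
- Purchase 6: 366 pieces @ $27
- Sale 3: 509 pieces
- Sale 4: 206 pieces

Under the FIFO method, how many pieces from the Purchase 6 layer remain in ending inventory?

139

Sale 1 (317) [FIFO — oldest first]: 304 @ $22 + 13 @ $23 = $6,987
Sale 2 (228) [FIFO — oldest first]: 228 @ $23 = $5,244
Sale 3 (509) [FIFO — oldest first]: 65 @ $25 + 65 @ $24 + 358 @ $31 + 21 @ $27 = $14,850
Sale 4 (206) [FIFO — oldest first]: 206 @ $27 = $5,562
Total COGS = $6,987 + $5,244 + $14,850 + $5,562 = $32,643
Ending inventory: 139 @ $27 = $3,753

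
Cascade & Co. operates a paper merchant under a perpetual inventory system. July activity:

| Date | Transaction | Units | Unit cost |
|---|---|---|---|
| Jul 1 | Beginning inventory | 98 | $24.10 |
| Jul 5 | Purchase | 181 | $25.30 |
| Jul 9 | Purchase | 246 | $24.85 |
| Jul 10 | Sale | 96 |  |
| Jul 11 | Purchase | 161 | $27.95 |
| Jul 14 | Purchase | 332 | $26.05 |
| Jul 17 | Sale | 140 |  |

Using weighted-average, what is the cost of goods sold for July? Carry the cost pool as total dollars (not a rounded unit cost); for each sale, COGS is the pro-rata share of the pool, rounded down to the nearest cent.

COGS = $6,003.31

After Jul 1: 98 on hand, pool $2,361.80 (≈ $24.1000 each)
After Jul 5: 279 on hand, pool $6,941.10 (≈ $24.8785 each)
After Jul 9: 525 on hand, pool $13,054.20 (≈ $24.8651 each)
Jul 10, sell 96: 96/525 × $13,054.20 → $2,387.05
After Jul 11: 590 on hand, pool $15,167.10 (≈ $25.7069 each)
After Jul 14: 922 on hand, pool $23,815.70 (≈ $25.8305 each)
Jul 17, sell 140: 140/922 × $23,815.70 → $3,616.26
Total COGS = $2,387.05 + $3,616.26 = $6,003.31
Ending inventory (cost pool remaining) = $20,199.44
Check: goods available $26,202.75 = COGS $6,003.31 + ending $20,199.44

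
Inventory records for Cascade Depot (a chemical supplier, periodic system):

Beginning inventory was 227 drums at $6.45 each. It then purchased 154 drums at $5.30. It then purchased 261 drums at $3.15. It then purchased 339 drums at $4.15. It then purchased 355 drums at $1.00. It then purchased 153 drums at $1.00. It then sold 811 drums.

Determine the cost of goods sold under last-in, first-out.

COGS = $1,765.45

Sale 1 (811) [LIFO — newest first]: 153 @ $1.00 + 355 @ $1.00 + 303 @ $4.15 = $1,765.45
Ending inventory: 227 @ $6.45 + 154 @ $5.30 + 261 @ $3.15 + 36 @ $4.15 = $3,251.90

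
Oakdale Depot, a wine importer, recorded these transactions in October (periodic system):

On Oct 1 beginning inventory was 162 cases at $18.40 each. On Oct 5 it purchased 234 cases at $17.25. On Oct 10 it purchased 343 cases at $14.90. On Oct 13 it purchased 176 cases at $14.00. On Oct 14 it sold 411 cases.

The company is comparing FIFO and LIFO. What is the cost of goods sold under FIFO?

FIFO COGS: 162 @ $18.40 + 234 @ $17.25 + 15 @ $14.90 = $7,240.80
LIFO COGS: 176 @ $14.00 + 235 @ $14.90 = $5,965.50

COGS = $7,240.80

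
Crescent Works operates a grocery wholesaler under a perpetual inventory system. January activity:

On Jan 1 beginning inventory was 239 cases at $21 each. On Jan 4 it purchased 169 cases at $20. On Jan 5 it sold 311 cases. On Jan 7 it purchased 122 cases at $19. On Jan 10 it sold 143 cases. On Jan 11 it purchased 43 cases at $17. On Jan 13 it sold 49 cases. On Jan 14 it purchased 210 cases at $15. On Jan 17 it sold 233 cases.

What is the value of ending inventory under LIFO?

Ending inventory = $987

Jan 5, 311 sold [LIFO — newest first]: 169 @ $20 + 142 @ $21 = $6,362
Jan 10, 143 sold [LIFO — newest first]: 122 @ $19 + 21 @ $21 = $2,759
Jan 13, 49 sold [LIFO — newest first]: 43 @ $17 + 6 @ $21 = $857
Jan 17, 233 sold [LIFO — newest first]: 210 @ $15 + 23 @ $21 = $3,633
Total COGS = $6,362 + $2,759 + $857 + $3,633 = $13,611
Ending inventory: 47 @ $21 = $987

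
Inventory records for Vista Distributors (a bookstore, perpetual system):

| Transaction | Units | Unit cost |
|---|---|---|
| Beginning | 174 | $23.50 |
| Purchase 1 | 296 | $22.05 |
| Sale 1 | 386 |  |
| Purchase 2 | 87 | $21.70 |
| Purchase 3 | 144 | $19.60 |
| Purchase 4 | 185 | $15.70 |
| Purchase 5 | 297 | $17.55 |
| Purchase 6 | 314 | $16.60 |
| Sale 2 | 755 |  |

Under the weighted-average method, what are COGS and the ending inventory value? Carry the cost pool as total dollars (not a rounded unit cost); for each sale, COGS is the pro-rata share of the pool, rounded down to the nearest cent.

After Beginning: 174 on hand, pool $4,089.00 (≈ $23.5000 each)
After Purchase 1: 470 on hand, pool $10,615.80 (≈ $22.5868 each)
Sale 1, sell 386: 386/470 × $10,615.80 → $8,718.50
After Purchase 2: 171 on hand, pool $3,785.20 (≈ $22.1357 each)
After Purchase 3: 315 on hand, pool $6,607.60 (≈ $20.9765 each)
After Purchase 4: 500 on hand, pool $9,512.10 (≈ $19.0242 each)
After Purchase 5: 797 on hand, pool $14,724.45 (≈ $18.4748 each)
After Purchase 6: 1111 on hand, pool $19,936.85 (≈ $17.9450 each)
Sale 2, sell 755: 755/1111 × $19,936.85 → $13,548.44
Total COGS = $8,718.50 + $13,548.44 = $22,266.94
Ending inventory (cost pool remaining) = $6,388.41

COGS = $22,266.94; ending inventory = $6,388.41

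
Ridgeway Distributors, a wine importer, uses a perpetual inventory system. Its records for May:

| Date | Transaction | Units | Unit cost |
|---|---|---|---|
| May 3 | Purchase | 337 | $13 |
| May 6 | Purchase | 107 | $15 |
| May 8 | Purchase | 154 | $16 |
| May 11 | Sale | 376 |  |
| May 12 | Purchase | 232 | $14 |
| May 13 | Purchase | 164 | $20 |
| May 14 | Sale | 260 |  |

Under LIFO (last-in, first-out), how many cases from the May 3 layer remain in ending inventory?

May 11, 376 sold [LIFO — newest first]: 154 @ $16 + 107 @ $15 + 115 @ $13 = $5,564
May 14, 260 sold [LIFO — newest first]: 164 @ $20 + 96 @ $14 = $4,624
Total COGS = $5,564 + $4,624 = $10,188
Ending inventory: 222 @ $13 + 136 @ $14 = $4,790

222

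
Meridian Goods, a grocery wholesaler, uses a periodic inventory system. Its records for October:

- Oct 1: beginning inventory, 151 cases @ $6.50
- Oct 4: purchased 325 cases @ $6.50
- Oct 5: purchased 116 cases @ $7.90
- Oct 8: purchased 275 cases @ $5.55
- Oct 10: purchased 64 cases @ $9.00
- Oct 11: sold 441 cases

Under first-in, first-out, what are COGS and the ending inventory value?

COGS = $2,866.50; ending inventory = $3,246.15

Oct 11, 441 sold [FIFO — oldest first]: 151 @ $6.50 + 290 @ $6.50 = $2,866.50
Ending inventory: 35 @ $6.50 + 116 @ $7.90 + 275 @ $5.55 + 64 @ $9.00 = $3,246.15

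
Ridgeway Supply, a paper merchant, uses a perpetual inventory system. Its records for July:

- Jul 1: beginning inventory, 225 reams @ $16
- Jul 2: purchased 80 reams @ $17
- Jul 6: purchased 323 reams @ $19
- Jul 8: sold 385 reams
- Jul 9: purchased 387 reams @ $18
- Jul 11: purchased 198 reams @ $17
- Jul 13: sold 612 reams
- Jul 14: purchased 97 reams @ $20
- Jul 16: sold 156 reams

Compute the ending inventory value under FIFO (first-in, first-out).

Ending inventory = $2,960

Jul 8, 385 sold [FIFO — oldest first]: 225 @ $16 + 80 @ $17 + 80 @ $19 = $6,480
Jul 13, 612 sold [FIFO — oldest first]: 243 @ $19 + 369 @ $18 = $11,259
Jul 16, 156 sold [FIFO — oldest first]: 18 @ $18 + 138 @ $17 = $2,670
Total COGS = $6,480 + $11,259 + $2,670 = $20,409
Ending inventory: 60 @ $17 + 97 @ $20 = $2,960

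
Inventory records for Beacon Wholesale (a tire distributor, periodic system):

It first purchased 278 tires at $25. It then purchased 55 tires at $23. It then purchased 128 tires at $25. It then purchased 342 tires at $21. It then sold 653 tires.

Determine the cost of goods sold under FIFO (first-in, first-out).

Sale 1 (653) [FIFO — oldest first]: 278 @ $25 + 55 @ $23 + 128 @ $25 + 192 @ $21 = $15,447
Ending inventory: 150 @ $21 = $3,150

COGS = $15,447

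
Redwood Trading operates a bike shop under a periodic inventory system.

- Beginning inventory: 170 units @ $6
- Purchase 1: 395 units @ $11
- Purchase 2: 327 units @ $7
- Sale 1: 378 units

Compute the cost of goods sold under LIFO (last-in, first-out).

COGS = $2,850

Sale 1 (378) [LIFO — newest first]: 327 @ $7 + 51 @ $11 = $2,850
Ending inventory: 170 @ $6 + 344 @ $11 = $4,804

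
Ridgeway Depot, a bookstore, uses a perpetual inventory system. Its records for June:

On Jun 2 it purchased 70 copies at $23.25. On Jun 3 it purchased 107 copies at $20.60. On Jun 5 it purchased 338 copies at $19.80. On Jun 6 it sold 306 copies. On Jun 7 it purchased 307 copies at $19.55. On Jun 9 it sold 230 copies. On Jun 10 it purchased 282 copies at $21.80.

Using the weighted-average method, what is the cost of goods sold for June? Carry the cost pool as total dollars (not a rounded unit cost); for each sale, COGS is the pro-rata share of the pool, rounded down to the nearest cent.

After Jun 2: 70 on hand, pool $1,627.50 (≈ $23.2500 each)
After Jun 3: 177 on hand, pool $3,831.70 (≈ $21.6480 each)
After Jun 5: 515 on hand, pool $10,524.10 (≈ $20.4351 each)
Jun 6, sell 306: 306/515 × $10,524.10 → $6,253.15
After Jun 7: 516 on hand, pool $10,272.80 (≈ $19.9085 each)
Jun 9, sell 230: 230/516 × $10,272.80 → $4,578.96
After Jun 10: 568 on hand, pool $11,841.44 (≈ $20.8476 each)
Total COGS = $6,253.15 + $4,578.96 = $10,832.11
Ending inventory (cost pool remaining) = $11,841.44
Check: goods available $22,673.55 = COGS $10,832.11 + ending $11,841.44

COGS = $10,832.11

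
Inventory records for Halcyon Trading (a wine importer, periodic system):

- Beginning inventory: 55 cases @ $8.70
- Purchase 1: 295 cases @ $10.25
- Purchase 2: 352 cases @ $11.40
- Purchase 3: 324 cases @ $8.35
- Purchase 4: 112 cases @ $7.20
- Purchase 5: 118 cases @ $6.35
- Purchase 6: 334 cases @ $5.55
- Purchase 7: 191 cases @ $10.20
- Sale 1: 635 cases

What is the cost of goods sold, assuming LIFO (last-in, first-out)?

Sale 1 (635) [LIFO — newest first]: 191 @ $10.20 + 334 @ $5.55 + 110 @ $6.35 = $4,500.40
Ending inventory: 55 @ $8.70 + 295 @ $10.25 + 352 @ $11.40 + 324 @ $8.35 + 112 @ $7.20 + 8 @ $6.35 = $11,077.65
Check: goods available $15,578.05 = COGS $4,500.40 + ending $11,077.65

COGS = $4,500.40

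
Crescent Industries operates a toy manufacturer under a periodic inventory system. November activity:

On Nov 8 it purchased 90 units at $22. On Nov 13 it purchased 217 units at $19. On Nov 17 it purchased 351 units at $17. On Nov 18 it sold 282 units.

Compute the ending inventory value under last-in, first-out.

Ending inventory = $7,276

Nov 18, 282 sold [LIFO — newest first]: 282 @ $17 = $4,794
Ending inventory: 90 @ $22 + 217 @ $19 + 69 @ $17 = $7,276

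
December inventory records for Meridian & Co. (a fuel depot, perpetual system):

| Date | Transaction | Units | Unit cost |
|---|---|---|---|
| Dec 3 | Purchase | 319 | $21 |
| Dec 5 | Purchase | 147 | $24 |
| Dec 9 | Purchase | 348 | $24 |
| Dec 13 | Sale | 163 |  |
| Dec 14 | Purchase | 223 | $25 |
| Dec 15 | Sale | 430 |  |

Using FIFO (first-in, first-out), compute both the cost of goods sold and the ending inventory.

Dec 13, 163 sold [FIFO — oldest first]: 163 @ $21 = $3,423
Dec 15, 430 sold [FIFO — oldest first]: 156 @ $21 + 147 @ $24 + 127 @ $24 = $9,852
Total COGS = $3,423 + $9,852 = $13,275
Ending inventory: 221 @ $24 + 223 @ $25 = $10,879
Check: goods available $24,154 = COGS $13,275 + ending $10,879

COGS = $13,275; ending inventory = $10,879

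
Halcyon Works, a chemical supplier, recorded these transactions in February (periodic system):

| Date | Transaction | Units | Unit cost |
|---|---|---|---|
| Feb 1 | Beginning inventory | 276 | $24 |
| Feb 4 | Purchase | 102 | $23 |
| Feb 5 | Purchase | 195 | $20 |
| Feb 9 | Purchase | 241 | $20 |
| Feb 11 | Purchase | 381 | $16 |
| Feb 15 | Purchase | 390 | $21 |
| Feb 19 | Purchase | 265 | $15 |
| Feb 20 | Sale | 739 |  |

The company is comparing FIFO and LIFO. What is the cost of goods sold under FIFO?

FIFO COGS: 276 @ $24 + 102 @ $23 + 195 @ $20 + 166 @ $20 = $16,190
LIFO COGS: 265 @ $15 + 390 @ $21 + 84 @ $16 = $13,509

COGS = $16,190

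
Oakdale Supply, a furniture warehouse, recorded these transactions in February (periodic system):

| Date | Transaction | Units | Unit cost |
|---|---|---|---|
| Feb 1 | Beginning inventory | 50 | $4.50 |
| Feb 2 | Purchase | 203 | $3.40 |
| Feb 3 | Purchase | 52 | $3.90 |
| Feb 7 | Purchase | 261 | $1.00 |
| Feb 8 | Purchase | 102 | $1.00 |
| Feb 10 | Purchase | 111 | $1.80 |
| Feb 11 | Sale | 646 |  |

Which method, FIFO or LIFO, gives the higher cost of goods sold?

FIFO COGS: 50 @ $4.50 + 203 @ $3.40 + 52 @ $3.90 + 261 @ $1.00 + 80 @ $1.00 = $1,459.00
LIFO COGS: 111 @ $1.80 + 102 @ $1.00 + 261 @ $1.00 + 52 @ $3.90 + 120 @ $3.40 = $1,173.60

FIFO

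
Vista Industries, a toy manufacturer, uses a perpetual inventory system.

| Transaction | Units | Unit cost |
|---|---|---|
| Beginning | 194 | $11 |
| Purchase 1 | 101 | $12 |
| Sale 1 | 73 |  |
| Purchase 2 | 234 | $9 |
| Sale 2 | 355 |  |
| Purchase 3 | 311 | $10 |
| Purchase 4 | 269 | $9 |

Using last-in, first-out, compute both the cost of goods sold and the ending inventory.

Sale 1 (73) [LIFO — newest first]: 73 @ $12 = $876
Sale 2 (355) [LIFO — newest first]: 234 @ $9 + 28 @ $12 + 93 @ $11 = $3,465
Total COGS = $876 + $3,465 = $4,341
Ending inventory: 101 @ $11 + 311 @ $10 + 269 @ $9 = $6,642
Check: goods available $10,983 = COGS $4,341 + ending $6,642

COGS = $4,341; ending inventory = $6,642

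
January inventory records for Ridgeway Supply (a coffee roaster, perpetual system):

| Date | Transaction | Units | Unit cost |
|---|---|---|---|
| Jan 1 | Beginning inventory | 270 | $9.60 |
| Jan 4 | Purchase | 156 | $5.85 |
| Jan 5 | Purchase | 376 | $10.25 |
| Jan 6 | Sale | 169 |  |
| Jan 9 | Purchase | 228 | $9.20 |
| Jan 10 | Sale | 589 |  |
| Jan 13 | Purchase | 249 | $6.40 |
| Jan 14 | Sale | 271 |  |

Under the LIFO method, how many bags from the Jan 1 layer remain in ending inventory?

Jan 6, 169 sold [LIFO — newest first]: 169 @ $10.25 = $1,732.25
Jan 10, 589 sold [LIFO — newest first]: 228 @ $9.20 + 207 @ $10.25 + 154 @ $5.85 = $5,120.25
Jan 14, 271 sold [LIFO — newest first]: 249 @ $6.40 + 2 @ $5.85 + 20 @ $9.60 = $1,797.30
Total COGS = $1,732.25 + $5,120.25 + $1,797.30 = $8,649.80
Ending inventory: 250 @ $9.60 = $2,400.00

250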